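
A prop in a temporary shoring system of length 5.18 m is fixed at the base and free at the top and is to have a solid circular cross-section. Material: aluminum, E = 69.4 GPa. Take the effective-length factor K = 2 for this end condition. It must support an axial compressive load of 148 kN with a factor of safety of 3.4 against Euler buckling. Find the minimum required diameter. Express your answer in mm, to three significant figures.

d ≈ 200 mm

Required P_cr = n·P = 3.4 × 148 = 503.2 kN
L_e = K·L = 2 × 5.18 = 10.36 m
Required I = P_cr·L_e²/(π²E) = 5.032×10^5 × 10.36² / (π² × 6.94×10^10) = 7.885×10^-5 m⁴
I_req = 7.885×10^7 mm⁴
Solid circle: I = πd⁴/64  ⇒  d = (64I/π)^(1/4) = (64×7.885×10^7/π)^(1/4) = 200 mm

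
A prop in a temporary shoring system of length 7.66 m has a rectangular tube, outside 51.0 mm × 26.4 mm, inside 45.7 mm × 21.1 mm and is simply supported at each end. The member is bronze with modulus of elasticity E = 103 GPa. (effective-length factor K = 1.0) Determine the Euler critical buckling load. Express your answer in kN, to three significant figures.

P_cr ≈ 0.735 kN

Weak-axis I_min = (h_o·b_o³ − h_i·b_i³)/12 with b_o = 26.4, b_i = 21.10 mm (shorter outer/inner sides).
I_min = (51.0×26.4³ − 45.70×21.10³)/12 = 4.242×10^4 mm⁴
I = 4.242×10^4 mm⁴ = 4.242×10^-8 m⁴
Effective length L_e = K·L = 1 × 7.66 = 7.660 m
P_cr = π²EI / L_e² = π² × 103×10⁹ × 4.242×10^-8 / 7.660² = 735.0 N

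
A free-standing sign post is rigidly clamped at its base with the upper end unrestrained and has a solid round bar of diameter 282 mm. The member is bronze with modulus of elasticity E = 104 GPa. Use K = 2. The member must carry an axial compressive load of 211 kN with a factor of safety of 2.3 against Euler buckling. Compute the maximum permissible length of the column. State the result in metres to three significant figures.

L_max ≈ 12.8 m

I = πd⁴/64 = π×282⁴/64 = 3.104×10^8 mm⁴
I = 3.104×10^-4 m⁴
Required critical load P_cr = n·P = 2.3 × 211 = 485.3 kN = 4.853×10^5 N
From P_cr = π²EI/(K·L)²:  L = (1/K)·√(π²EI/P_cr) = (1/2)·√(π²×1.04×10^11×3.104×10^-4/4.853×10^5)
L = 12.8 m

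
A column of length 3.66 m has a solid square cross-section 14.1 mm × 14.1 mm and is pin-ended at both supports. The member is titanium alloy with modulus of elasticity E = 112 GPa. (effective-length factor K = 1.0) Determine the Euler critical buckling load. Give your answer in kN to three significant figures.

P_cr ≈ 0.272 kN

I = a⁴/12 = 14.1⁴/12 = 3.294×10^3 mm⁴
I = 3.294×10^3 mm⁴ = 3.294×10^-9 m⁴
Effective length L_e = K·L = 1 × 3.66 = 3.660 m
P_cr = π²EI / L_e² = π² × 112×10⁹ × 3.294×10^-9 / 3.660² = 271.8 N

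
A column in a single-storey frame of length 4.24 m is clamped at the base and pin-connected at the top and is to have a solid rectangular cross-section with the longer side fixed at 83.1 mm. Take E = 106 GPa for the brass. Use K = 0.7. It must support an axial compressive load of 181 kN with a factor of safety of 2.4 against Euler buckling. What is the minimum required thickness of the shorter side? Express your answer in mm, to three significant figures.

b ≈ 80.8 mm

Required P_cr = n·P = 2.4 × 181 = 434.4 kN
L_e = K·L = 0.7 × 4.24 = 2.968 m
Required I = P_cr·L_e²/(π²E) = 4.344×10^5 × 2.968² / (π² × 1.06×10^11) = 3.658×10^-6 m⁴
I_req = 3.658×10^6 mm⁴
Rectangle, weak axis: I_min = h·b³/12 with h = 83.1 mm fixed  ⇒  b = (12I/h)^(1/3) = 80.8 mm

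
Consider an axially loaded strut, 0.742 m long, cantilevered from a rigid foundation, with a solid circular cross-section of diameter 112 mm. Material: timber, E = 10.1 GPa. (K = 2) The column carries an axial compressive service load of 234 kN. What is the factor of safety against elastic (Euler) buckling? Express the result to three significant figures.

I = πd⁴/64 = π×112⁴/64 = 7.724×10^6 mm⁴
I = 7.724×10^6 mm⁴ = 7.724×10^-6 m⁴
Effective length L_e = K·L = 2 × 0.742 = 1.484 m
P_cr = π²EI / L_e² = π² × 10.1×10⁹ × 7.724×10^-6 / 1.484² = 3.496×10^5 N
Factor of safety n = P_cr / P = 349.62 / 234 = 1.49

n ≈ 1.49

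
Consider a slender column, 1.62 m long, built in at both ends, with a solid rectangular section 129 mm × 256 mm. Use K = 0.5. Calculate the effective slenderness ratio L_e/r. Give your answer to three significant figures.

λ ≈ 21.8

For a rectangle r_min = b/√12 = 129/√12 = 37.24 mm
L_e = K·L = 0.5 × 1.62 m = 0.8100 m = 810.00 mm
λ = L_e / r_min = 810.00 / 37.24 = 21.8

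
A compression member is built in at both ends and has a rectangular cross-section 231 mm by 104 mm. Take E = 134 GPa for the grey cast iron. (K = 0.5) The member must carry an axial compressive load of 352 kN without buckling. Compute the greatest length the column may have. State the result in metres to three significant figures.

Buckling occurs about the weak axis: I_min = h·b³/12 with b = 104 mm (the shorter side).
I_min = 231×104³/12 = 2.165×10^7 mm⁴
I = 2.165×10^-5 m⁴
At the buckling limit P_cr = P = 3.520×10^5 N
From P_cr = π²EI/(K·L)²:  L = (1/K)·√(π²EI/P_cr) = (1/0.5)·√(π²×1.34×10^11×2.165×10^-5/3.520×10^5)
L = 18.0 m

L_max ≈ 18.0 m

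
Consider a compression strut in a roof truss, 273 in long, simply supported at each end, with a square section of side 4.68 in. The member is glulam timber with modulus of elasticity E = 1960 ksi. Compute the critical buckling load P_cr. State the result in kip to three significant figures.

I = a⁴/12 = 4.68⁴/12 = 39.98 in⁴
Effective length L_e = K·L = 1 × 273 = 273.0 in
P_cr = π²EI / L_e² = π² × 1960×10³ × 39.98 / 273.0² = 1.038×10^4 lb

P_cr ≈ 10.4 kip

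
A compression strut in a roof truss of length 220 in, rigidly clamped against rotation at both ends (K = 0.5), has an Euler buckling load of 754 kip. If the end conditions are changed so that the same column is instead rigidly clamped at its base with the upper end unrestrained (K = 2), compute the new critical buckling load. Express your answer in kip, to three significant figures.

P_cr ∝ 1/K², so P_cr,new = P_cr,old × (K_old/K_new)² = 754 × (0.5/2)²
= 754 × 0.06250 = 47.1 kip

P_cr ≈ 47.1 kip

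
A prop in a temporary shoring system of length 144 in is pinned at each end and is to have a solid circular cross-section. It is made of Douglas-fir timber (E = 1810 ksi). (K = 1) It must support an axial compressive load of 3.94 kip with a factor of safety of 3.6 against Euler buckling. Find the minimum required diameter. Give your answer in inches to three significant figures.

Required P_cr = n·P = 3.6 × 3.94 = 14.18 kip
L_e = K·L = 1 × 144 = 144.0 in
Required I = P_cr·L_e²/(π²E) = 1.418×10^4 × 144.0² / (π² × 1.81×10^6) = 16.46 in⁴
Solid circle: I = πd⁴/64  ⇒  d = (64I/π)^(1/4) = (64×16.46/π)^(1/4) = 4.28 in

d ≈ 4.28 in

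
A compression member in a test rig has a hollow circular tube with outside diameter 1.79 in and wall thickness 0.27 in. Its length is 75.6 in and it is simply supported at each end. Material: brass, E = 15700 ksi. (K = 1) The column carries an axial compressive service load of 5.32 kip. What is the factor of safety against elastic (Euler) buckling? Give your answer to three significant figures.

Inner diameter d_i = 1.79 − 2×0.27 = 1.250 in
I = π(d_o⁴ − d_i⁴)/64 = π(1.79⁴ − 1.250⁴)/64 = 0.3841 in⁴
Effective length L_e = K·L = 1 × 75.6 = 75.60 in
P_cr = π²EI / L_e² = π² × 15700×10³ × 0.3841 / 75.60² = 1.041×10^4 lb
Factor of safety n = P_cr / P = 10.414 / 5.32 = 1.96

n ≈ 1.96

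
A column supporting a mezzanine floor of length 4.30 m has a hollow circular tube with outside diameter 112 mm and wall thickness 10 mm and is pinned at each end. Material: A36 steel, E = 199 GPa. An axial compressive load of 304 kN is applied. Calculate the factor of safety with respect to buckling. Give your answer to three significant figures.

Inner diameter d_i = 112 − 2×10 = 92.00 mm
I = π(d_o⁴ − d_i⁴)/64 = π(112⁴ − 92.00⁴)/64 = 4.207×10^6 mm⁴
I = 4.207×10^6 mm⁴ = 4.207×10^-6 m⁴
Effective length L_e = K·L = 1 × 4.30 = 4.300 m
P_cr = π²EI / L_e² = π² × 199×10⁹ × 4.207×10^-6 / 4.300² = 4.469×10^5 N
Factor of safety n = P_cr / P = 446.92 / 304 = 1.47

n ≈ 1.47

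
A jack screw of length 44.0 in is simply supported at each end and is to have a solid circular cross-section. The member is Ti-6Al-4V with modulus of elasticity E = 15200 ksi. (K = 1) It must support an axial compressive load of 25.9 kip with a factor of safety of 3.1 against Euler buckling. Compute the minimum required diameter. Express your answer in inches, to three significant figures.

Required P_cr = n·P = 3.1 × 25.9 = 80.29 kip
L_e = K·L = 1 × 44.0 = 44.00 in
Required I = P_cr·L_e²/(π²E) = 8.029×10^4 × 44.00² / (π² × 1.52×10^7) = 1.036 in⁴
Solid circle: I = πd⁴/64  ⇒  d = (64I/π)^(1/4) = (64×1.036/π)^(1/4) = 2.14 in

d ≈ 2.14 in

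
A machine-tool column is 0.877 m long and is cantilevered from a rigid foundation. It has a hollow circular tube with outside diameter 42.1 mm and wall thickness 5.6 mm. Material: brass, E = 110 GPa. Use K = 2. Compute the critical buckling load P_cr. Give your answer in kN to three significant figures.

Inner diameter d_i = 42.1 − 2×5.6 = 30.90 mm
I = π(d_o⁴ − d_i⁴)/64 = π(42.1⁴ − 30.90⁴)/64 = 1.095×10^5 mm⁴
I = 1.095×10^5 mm⁴ = 1.095×10^-7 m⁴
Effective length L_e = K·L = 2 × 0.877 = 1.754 m
P_cr = π²EI / L_e² = π² × 110×10⁹ × 1.095×10^-7 / 1.754² = 3.862×10^4 N

P_cr ≈ 38.6 kN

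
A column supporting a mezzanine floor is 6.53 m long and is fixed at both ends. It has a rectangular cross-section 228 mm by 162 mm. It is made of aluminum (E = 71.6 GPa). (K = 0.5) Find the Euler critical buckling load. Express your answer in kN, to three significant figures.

P_cr ≈ 5350 kN

Buckling occurs about the weak axis: I_min = h·b³/12 with b = 162 mm (the shorter side).
I_min = 228×162³/12 = 8.078×10^7 mm⁴
I = 8.078×10^7 mm⁴ = 8.078×10^-5 m⁴
Effective length L_e = K·L = 0.5 × 6.53 = 3.265 m
P_cr = π²EI / L_e² = π² × 71.6×10⁹ × 8.078×10^-5 / 3.265² = 5.355×10^6 N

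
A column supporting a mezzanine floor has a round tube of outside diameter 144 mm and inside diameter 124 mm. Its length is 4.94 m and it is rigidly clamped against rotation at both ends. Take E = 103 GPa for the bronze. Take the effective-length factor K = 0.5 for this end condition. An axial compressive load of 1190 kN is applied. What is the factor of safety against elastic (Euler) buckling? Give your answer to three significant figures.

n ≈ 1.33

d_o = 144 mm, d_i = 124 mm
I = π(d_o⁴ − d_i⁴)/64 = π(144⁴ − 124.0⁴)/64 = 9.501×10^6 mm⁴
I = 9.501×10^6 mm⁴ = 9.501×10^-6 m⁴
Effective length L_e = K·L = 0.5 × 4.94 = 2.470 m
P_cr = π²EI / L_e² = π² × 103×10⁹ × 9.501×10^-6 / 2.470² = 1.583×10^6 N
Factor of safety n = P_cr / P = 1583.2 / 1190 = 1.33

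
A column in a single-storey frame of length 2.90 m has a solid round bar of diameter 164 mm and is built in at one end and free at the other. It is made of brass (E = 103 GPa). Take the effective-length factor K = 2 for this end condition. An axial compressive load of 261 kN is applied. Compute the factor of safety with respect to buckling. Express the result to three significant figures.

I = πd⁴/64 = π×164⁴/64 = 3.551×10^7 mm⁴
I = 3.551×10^7 mm⁴ = 3.551×10^-5 m⁴
Effective length L_e = K·L = 2 × 2.90 = 5.800 m
P_cr = π²EI / L_e² = π² × 103×10⁹ × 3.551×10^-5 / 5.800² = 1.073×10^6 N
Factor of safety n = P_cr / P = 1073.1 / 261 = 4.11

n ≈ 4.11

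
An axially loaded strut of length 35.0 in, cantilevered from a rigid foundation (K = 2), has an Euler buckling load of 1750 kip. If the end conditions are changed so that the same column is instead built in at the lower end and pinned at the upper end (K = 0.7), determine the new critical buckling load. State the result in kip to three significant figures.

P_cr ∝ 1/K², so P_cr,new = P_cr,old × (K_old/K_new)² = 1750 × (2/0.7)²
= 1750 × 8.163 = 14300 kip

P_cr ≈ 14300 kip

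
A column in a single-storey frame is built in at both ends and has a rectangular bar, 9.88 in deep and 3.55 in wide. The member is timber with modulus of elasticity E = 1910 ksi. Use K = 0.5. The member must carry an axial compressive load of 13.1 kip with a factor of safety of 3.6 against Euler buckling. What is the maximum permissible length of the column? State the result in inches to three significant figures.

Buckling occurs about the weak axis: I_min = h·b³/12 with b = 3.55 in (the shorter side).
I_min = 9.88×3.55³/12 = 36.84 in⁴
Required critical load P_cr = n·P = 3.6 × 13.1 = 47.16 kip = 4.716×10^4 lb
From P_cr = π²EI/(K·L)²:  L = (1/K)·√(π²EI/P_cr) = (1/0.5)·√(π²×1.91×10^6×36.84/4.716×10^4)
L = 243 in

L_max ≈ 243 in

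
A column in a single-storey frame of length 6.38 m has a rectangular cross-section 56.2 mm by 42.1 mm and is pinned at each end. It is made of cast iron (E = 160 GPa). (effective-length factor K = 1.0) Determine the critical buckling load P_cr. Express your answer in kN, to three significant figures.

P_cr ≈ 13.6 kN

Buckling occurs about the weak axis: I_min = h·b³/12 with b = 42.1 mm (the shorter side).
I_min = 56.2×42.1³/12 = 3.495×10^5 mm⁴
I = 3.495×10^5 mm⁴ = 3.495×10^-7 m⁴
Effective length L_e = K·L = 1 × 6.38 = 6.380 m
P_cr = π²EI / L_e² = π² × 160×10⁹ × 3.495×10^-7 / 6.380² = 1.356×10^4 N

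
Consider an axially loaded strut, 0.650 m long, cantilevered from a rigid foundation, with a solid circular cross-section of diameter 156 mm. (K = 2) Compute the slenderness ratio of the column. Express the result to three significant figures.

For a solid circle r = d/4 = 156/4 = 39.00 mm
L_e = K·L = 2 × 0.650 m = 1.300 m = 1300.0 mm
λ = L_e / r_min = 1300.0 / 39.00 = 33.3

λ ≈ 33.3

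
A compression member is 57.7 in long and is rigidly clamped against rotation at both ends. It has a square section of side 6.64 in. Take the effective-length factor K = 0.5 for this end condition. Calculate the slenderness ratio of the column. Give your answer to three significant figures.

λ ≈ 15.1

For a square r = a/√12 = 6.64/√12 = 1.917 in
L_e = K·L = 0.5 × 57.7 = 28.85 in
λ = L_e / r_min = 28.850 / 1.917 = 15.1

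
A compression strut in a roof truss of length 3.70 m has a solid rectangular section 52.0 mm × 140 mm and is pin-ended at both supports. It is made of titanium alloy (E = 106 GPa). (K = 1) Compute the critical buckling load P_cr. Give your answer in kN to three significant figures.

P_cr ≈ 125 kN

Buckling occurs about the weak axis: I_min = h·b³/12 with b = 52.0 mm (the shorter side).
I_min = 140×52.0³/12 = 1.640×10^6 mm⁴
I = 1.640×10^6 mm⁴ = 1.640×10^-6 m⁴
Effective length L_e = K·L = 1 × 3.70 = 3.700 m
P_cr = π²EI / L_e² = π² × 106×10⁹ × 1.640×10^-6 / 3.700² = 1.254×10^5 N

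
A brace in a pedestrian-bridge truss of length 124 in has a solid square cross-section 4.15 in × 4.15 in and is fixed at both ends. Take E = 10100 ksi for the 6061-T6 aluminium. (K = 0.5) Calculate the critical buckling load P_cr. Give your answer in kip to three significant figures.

I = a⁴/12 = 4.15⁴/12 = 24.72 in⁴
Effective length L_e = K·L = 0.5 × 124 = 62.00 in
P_cr = π²EI / L_e² = π² × 10100×10³ × 24.72 / 62.00² = 6.410×10^5 lb

P_cr ≈ 641 kip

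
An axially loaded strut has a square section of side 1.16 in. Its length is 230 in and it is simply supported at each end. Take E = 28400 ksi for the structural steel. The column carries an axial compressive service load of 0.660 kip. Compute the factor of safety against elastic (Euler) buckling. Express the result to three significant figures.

I = a⁴/12 = 1.16⁴/12 = 0.1509 in⁴
Effective length L_e = K·L = 1 × 230 = 230.0 in
P_cr = π²EI / L_e² = π² × 28400×10³ × 0.1509 / 230.0² = 799.5 lb
Factor of safety n = P_cr / P = 0.79949 / 0.660 = 1.21

n ≈ 1.21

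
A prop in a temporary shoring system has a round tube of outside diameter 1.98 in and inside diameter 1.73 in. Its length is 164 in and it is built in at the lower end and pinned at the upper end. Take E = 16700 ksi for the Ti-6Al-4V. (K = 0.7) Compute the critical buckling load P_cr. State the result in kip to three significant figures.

d_o = 1.98 in, d_i = 1.73 in
I = π(d_o⁴ − d_i⁴)/64 = π(1.98⁴ − 1.730⁴)/64 = 0.3148 in⁴
Effective length L_e = K·L = 0.7 × 164 = 114.8 in
P_cr = π²EI / L_e² = π² × 16700×10³ × 0.3148 / 114.8² = 3.936×10^3 lb

P_cr ≈ 3.94 kip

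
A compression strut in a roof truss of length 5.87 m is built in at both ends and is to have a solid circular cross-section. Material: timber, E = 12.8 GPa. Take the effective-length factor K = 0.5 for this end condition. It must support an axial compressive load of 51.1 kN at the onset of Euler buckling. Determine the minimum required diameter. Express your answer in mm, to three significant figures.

d ≈ 91.8 mm

L_e = K·L = 0.5 × 5.87 = 2.935 m
Required I = P_cr·L_e²/(π²E) = 5.110×10^4 × 2.935² / (π² × 1.28×10^10) = 3.484×10^-6 m⁴
I_req = 3.484×10^6 mm⁴
Solid circle: I = πd⁴/64  ⇒  d = (64I/π)^(1/4) = (64×3.484×10^6/π)^(1/4) = 91.8 mm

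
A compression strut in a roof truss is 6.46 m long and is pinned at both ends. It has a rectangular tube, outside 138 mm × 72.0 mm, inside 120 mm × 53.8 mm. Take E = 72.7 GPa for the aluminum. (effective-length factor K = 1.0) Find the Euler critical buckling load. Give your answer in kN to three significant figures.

P_cr ≈ 47.0 kN

Weak-axis I_min = (h_o·b_o³ − h_i·b_i³)/12 with b_o = 72.0, b_i = 53.80 mm (shorter outer/inner sides).
I_min = (138×72.0³ − 120.0×53.80³)/12 = 2.735×10^6 mm⁴
I = 2.735×10^6 mm⁴ = 2.735×10^-6 m⁴
Effective length L_e = K·L = 1 × 6.46 = 6.460 m
P_cr = π²EI / L_e² = π² × 72.7×10⁹ × 2.735×10^-6 / 6.460² = 4.703×10^4 N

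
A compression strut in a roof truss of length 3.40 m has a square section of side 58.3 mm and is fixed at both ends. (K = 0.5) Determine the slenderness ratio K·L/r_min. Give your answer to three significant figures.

λ ≈ 101

I = a⁴/12 = 58.3⁴/12 = 9.627×10^5 mm⁴
A = 3.399×10^3 mm²;  r_min = √(I/A) = √(9.627×10^5/3.399×10^3) = 16.83 mm
L_e = K·L = 0.5 × 3.40 m = 1.700 m = 1700.0 mm
λ = L_e / r_min = 1700.0 / 16.83 = 101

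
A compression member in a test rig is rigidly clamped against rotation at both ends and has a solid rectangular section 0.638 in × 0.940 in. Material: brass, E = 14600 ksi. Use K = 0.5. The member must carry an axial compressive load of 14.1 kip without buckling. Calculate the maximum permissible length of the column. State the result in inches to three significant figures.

Buckling occurs about the weak axis: I_min = h·b³/12 with b = 0.638 in (the shorter side).
I_min = 0.940×0.638³/12 = 2.034×10^-2 in⁴
At the buckling limit P_cr = P = 1.410×10^4 lb
From P_cr = π²EI/(K·L)²:  L = (1/K)·√(π²EI/P_cr) = (1/0.5)·√(π²×1.46×10^7×2.034×10^-2/1.410×10^4)
L = 28.8 in

L_max ≈ 28.8 in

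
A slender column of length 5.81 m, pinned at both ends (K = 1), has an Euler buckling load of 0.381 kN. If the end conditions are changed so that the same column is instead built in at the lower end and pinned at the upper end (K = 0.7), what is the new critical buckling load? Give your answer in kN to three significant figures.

P_cr ∝ 1/K², so P_cr,new = P_cr,old × (K_old/K_new)² = 0.381 × (1/0.7)²
= 0.381 × 2.041 = 0.778 kN

P_cr ≈ 0.778 kN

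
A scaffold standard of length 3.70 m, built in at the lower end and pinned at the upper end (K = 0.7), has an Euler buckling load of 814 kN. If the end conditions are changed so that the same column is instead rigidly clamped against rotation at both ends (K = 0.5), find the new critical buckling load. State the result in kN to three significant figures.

P_cr ≈ 1600 kN

P_cr ∝ 1/K², so P_cr,new = P_cr,old × (K_old/K_new)² = 814 × (0.7/0.5)²
= 814 × 1.960 = 1600 kN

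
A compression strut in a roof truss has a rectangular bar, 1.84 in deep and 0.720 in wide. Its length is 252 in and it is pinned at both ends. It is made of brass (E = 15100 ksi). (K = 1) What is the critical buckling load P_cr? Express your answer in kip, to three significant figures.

Buckling occurs about the weak axis: I_min = h·b³/12 with b = 0.720 in (the shorter side).
I_min = 1.84×0.720³/12 = 5.723×10^-2 in⁴
Effective length L_e = K·L = 1 × 252 = 252.0 in
P_cr = π²EI / L_e² = π² × 15100×10³ × 5.723×10^-2 / 252.0² = 134.3 lb

P_cr ≈ 0.134 kip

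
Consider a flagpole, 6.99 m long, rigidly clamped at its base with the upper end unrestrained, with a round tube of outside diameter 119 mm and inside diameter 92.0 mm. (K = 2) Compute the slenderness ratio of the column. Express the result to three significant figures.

d_o = 119 mm, d_i = 92.0 mm
I = π(d_o⁴ − d_i⁴)/64 = π(119⁴ − 92.00⁴)/64 = 6.327×10^6 mm⁴
A = 4.474×10^3 mm²;  r_min = √(I/A) = √(6.327×10^6/4.474×10^3) = 37.60 mm
L_e = K·L = 2 × 6.99 m = 13.98 m = 13980 mm
λ = L_e / r_min = 13980 / 37.60 = 372

λ ≈ 372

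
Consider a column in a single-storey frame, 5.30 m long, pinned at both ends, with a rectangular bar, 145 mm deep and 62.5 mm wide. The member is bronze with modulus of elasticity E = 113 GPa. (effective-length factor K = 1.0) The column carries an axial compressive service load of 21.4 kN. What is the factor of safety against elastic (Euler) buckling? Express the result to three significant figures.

n ≈ 5.47

Buckling occurs about the weak axis: I_min = h·b³/12 with b = 62.5 mm (the shorter side).
I_min = 145×62.5³/12 = 2.950×10^6 mm⁴
I = 2.950×10^6 mm⁴ = 2.950×10^-6 m⁴
Effective length L_e = K·L = 1 × 5.30 = 5.300 m
P_cr = π²EI / L_e² = π² × 113×10⁹ × 2.950×10^-6 / 5.300² = 1.171×10^5 N
Factor of safety n = P_cr / P = 117.13 / 21.4 = 5.47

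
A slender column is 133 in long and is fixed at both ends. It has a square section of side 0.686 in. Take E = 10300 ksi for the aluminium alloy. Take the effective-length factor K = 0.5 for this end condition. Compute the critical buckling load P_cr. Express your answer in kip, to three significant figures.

I = a⁴/12 = 0.686⁴/12 = 1.846×10^-2 in⁴
Effective length L_e = K·L = 0.5 × 133 = 66.50 in
P_cr = π²EI / L_e² = π² × 10300×10³ × 1.846×10^-2 / 66.50² = 424.2 lb

P_cr ≈ 0.424 kip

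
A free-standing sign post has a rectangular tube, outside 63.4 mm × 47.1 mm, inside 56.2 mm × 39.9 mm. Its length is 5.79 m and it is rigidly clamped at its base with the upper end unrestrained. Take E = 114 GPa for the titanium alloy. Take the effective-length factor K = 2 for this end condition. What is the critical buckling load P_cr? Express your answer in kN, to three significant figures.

P_cr ≈ 2.14 kN

Weak-axis I_min = (h_o·b_o³ − h_i·b_i³)/12 with b_o = 47.1, b_i = 39.90 mm (shorter outer/inner sides).
I_min = (63.4×47.1³ − 56.20×39.90³)/12 = 2.545×10^5 mm⁴
I = 2.545×10^5 mm⁴ = 2.545×10^-7 m⁴
Effective length L_e = K·L = 2 × 5.79 = 11.58 m
P_cr = π²EI / L_e² = π² × 114×10⁹ × 2.545×10^-7 / 11.58² = 2.136×10^3 N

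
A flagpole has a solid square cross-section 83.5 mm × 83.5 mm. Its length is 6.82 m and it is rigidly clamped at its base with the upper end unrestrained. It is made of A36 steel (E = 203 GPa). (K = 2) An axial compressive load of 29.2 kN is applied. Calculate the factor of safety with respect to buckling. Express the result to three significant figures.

n ≈ 1.49

I = a⁴/12 = 83.5⁴/12 = 4.051×10^6 mm⁴
I = 4.051×10^6 mm⁴ = 4.051×10^-6 m⁴
Effective length L_e = K·L = 2 × 6.82 = 13.64 m
P_cr = π²EI / L_e² = π² × 203×10⁹ × 4.051×10^-6 / 13.64² = 4.362×10^4 N
Factor of safety n = P_cr / P = 43.625 / 29.2 = 1.49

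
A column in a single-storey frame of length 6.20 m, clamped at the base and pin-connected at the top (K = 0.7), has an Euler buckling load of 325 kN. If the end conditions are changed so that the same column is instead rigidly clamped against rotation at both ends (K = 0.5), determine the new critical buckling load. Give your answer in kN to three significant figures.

P_cr ∝ 1/K², so P_cr,new = P_cr,old × (K_old/K_new)² = 325 × (0.7/0.5)²
= 325 × 1.960 = 637 kN

P_cr ≈ 637 kN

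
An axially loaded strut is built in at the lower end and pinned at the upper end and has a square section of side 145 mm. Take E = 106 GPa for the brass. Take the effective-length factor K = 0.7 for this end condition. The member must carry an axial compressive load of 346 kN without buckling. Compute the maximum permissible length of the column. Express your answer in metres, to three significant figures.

I = a⁴/12 = 145⁴/12 = 3.684×10^7 mm⁴
I = 3.684×10^-5 m⁴
At the buckling limit P_cr = P = 3.460×10^5 N
From P_cr = π²EI/(K·L)²:  L = (1/K)·√(π²EI/P_cr) = (1/0.7)·√(π²×1.06×10^11×3.684×10^-5/3.460×10^5)
L = 15.1 m

L_max ≈ 15.1 m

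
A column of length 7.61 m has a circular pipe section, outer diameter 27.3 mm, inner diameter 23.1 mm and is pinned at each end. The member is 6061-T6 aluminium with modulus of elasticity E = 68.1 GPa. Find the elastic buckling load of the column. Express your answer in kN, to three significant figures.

d_o = 27.3 mm, d_i = 23.1 mm
I = π(d_o⁴ − d_i⁴)/64 = π(27.3⁴ − 23.10⁴)/64 = 1.329×10^4 mm⁴
I = 1.329×10^4 mm⁴ = 1.329×10^-8 m⁴
Effective length L_e = K·L = 1 × 7.61 = 7.610 m
P_cr = π²EI / L_e² = π² × 68.1×10⁹ × 1.329×10^-8 / 7.610² = 154.2 N

P_cr ≈ 0.154 kN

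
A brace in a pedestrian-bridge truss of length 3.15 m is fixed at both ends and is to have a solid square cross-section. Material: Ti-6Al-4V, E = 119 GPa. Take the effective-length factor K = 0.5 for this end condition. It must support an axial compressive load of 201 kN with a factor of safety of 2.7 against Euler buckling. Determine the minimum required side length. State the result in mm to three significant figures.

Required P_cr = n·P = 2.7 × 201 = 542.7 kN
L_e = K·L = 0.5 × 3.15 = 1.575 m
Required I = P_cr·L_e²/(π²E) = 5.427×10^5 × 1.575² / (π² × 1.19×10^11) = 1.146×10^-6 m⁴
I_req = 1.146×10^6 mm⁴
Solid square: I = a⁴/12  ⇒  a = (12I)^(1/4) = (12×1.146×10^6)^(1/4) = 60.9 mm

a ≈ 60.9 mm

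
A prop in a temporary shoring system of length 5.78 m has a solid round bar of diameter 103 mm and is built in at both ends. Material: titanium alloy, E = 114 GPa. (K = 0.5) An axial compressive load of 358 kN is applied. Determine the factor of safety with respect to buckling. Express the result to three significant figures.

n ≈ 2.08

I = πd⁴/64 = π×103⁴/64 = 5.525×10^6 mm⁴
I = 5.525×10^6 mm⁴ = 5.525×10^-6 m⁴
Effective length L_e = K·L = 0.5 × 5.78 = 2.890 m
P_cr = π²EI / L_e² = π² × 114×10⁹ × 5.525×10^-6 / 2.890² = 7.443×10^5 N
Factor of safety n = P_cr / P = 744.27 / 358 = 2.08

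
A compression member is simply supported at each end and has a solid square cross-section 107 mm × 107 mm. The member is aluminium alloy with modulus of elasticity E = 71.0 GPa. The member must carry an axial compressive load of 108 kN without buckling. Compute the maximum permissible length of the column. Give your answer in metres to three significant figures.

I = a⁴/12 = 107⁴/12 = 1.092×10^7 mm⁴
I = 1.092×10^-5 m⁴
At the buckling limit P_cr = P = 1.080×10^5 N
From P_cr = π²EI/(K·L)²:  L = (1/K)·√(π²EI/P_cr) = (1/1)·√(π²×7.10×10^10×1.092×10^-5/1.080×10^5)
L = 8.42 m

L_max ≈ 8.42 m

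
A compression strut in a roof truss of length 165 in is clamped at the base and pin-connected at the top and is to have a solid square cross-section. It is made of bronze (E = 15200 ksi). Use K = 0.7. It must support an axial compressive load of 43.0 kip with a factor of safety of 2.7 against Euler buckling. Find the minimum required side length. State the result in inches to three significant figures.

Required P_cr = n·P = 2.7 × 43.0 = 116.1 kip
L_e = K·L = 0.7 × 165 = 115.5 in
Required I = P_cr·L_e²/(π²E) = 1.161×10^5 × 115.5² / (π² × 1.52×10^7) = 10.32 in⁴
Solid square: I = a⁴/12  ⇒  a = (12I)^(1/4) = (12×10.32)^(1/4) = 3.34 in

a ≈ 3.34 in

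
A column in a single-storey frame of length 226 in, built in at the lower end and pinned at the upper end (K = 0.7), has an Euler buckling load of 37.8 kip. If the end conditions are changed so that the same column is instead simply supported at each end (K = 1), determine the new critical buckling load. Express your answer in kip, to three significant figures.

P_cr ∝ 1/K², so P_cr,new = P_cr,old × (K_old/K_new)² = 37.8 × (0.7/1)²
= 37.8 × 0.4900 = 18.5 kip

P_cr ≈ 18.5 kip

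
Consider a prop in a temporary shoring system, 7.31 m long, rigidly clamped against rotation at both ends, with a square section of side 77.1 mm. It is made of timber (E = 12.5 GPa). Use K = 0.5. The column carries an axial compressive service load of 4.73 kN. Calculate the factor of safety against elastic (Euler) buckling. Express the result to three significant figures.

I = a⁴/12 = 77.1⁴/12 = 2.945×10^6 mm⁴
I = 2.945×10^6 mm⁴ = 2.945×10^-6 m⁴
Effective length L_e = K·L = 0.5 × 7.31 = 3.655 m
P_cr = π²EI / L_e² = π² × 12.5×10⁹ × 2.945×10^-6 / 3.655² = 2.719×10^4 N
Factor of safety n = P_cr / P = 27.194 / 4.73 = 5.75

n ≈ 5.75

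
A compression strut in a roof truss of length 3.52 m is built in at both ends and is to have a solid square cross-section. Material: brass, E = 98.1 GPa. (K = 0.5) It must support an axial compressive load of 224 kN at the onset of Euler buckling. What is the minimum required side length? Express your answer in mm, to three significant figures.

a ≈ 54.2 mm

L_e = K·L = 0.5 × 3.52 = 1.760 m
Required I = P_cr·L_e²/(π²E) = 2.240×10^5 × 1.760² / (π² × 9.81×10^10) = 7.166×10^-7 m⁴
I_req = 7.166×10^5 mm⁴
Solid square: I = a⁴/12  ⇒  a = (12I)^(1/4) = (12×7.166×10^5)^(1/4) = 54.2 mm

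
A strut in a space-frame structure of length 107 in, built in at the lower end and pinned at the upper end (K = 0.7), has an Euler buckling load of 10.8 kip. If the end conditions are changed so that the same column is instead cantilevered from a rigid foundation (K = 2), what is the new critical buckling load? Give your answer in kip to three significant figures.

P_cr ≈ 1.32 kip

P_cr ∝ 1/K², so P_cr,new = P_cr,old × (K_old/K_new)² = 10.8 × (0.7/2)²
= 10.8 × 0.1225 = 1.32 kip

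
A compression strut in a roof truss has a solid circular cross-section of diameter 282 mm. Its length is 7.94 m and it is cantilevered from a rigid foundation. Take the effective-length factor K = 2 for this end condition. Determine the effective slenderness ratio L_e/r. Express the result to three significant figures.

For a solid circle r = d/4 = 282/4 = 70.50 mm
L_e = K·L = 2 × 7.94 m = 15.88 m = 15880 mm
λ = L_e / r_min = 15880 / 70.50 = 225

λ ≈ 225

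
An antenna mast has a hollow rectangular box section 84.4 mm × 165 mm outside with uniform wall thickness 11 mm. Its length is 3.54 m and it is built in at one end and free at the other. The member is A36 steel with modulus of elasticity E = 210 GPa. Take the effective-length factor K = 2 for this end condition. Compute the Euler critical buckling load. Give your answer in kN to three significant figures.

P_cr ≈ 222 kN

Inner dimensions: h_i = 165 − 2×11 = 143.0 mm, b_i = 84.4 − 2×11 = 62.40 mm
Weak-axis I_min = (h_o·b_o³ − h_i·b_i³)/12 with b_o = 84.4, b_i = 62.40 mm (shorter outer/inner sides).
I_min = (165×84.4³ − 143.0×62.40³)/12 = 5.371×10^6 mm⁴
I = 5.371×10^6 mm⁴ = 5.371×10^-6 m⁴
Effective length L_e = K·L = 2 × 3.54 = 7.080 m
P_cr = π²EI / L_e² = π² × 210×10⁹ × 5.371×10^-6 / 7.080² = 2.221×10^5 N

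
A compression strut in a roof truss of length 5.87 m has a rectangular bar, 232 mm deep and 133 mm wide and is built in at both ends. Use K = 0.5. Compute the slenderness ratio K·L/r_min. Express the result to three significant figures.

λ ≈ 76.4

Buckling occurs about the weak axis: I_min = h·b³/12 with b = 133 mm (the shorter side).
I_min = 232×133³/12 = 4.548×10^7 mm⁴
A = 3.086×10^4 mm²;  r_min = √(I/A) = √(4.548×10^7/3.086×10^4) = 38.39 mm
L_e = K·L = 0.5 × 5.87 m = 2.935 m = 2935.0 mm
λ = L_e / r_min = 2935.0 / 38.39 = 76.4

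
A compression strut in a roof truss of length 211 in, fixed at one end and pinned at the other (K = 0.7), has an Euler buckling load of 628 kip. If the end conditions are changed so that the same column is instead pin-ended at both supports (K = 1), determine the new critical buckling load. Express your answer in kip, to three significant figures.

P_cr ≈ 308 kip

P_cr ∝ 1/K², so P_cr,new = P_cr,old × (K_old/K_new)² = 628 × (0.7/1)²
= 628 × 0.4900 = 308 kip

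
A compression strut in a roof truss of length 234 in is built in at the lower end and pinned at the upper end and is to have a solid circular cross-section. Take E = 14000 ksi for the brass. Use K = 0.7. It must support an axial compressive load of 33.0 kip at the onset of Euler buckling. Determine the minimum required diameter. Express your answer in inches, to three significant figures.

d ≈ 3.38 in

L_e = K·L = 0.7 × 234 = 163.8 in
Required I = P_cr·L_e²/(π²E) = 3.300×10^4 × 163.8² / (π² × 1.40×10^7) = 6.408 in⁴
Solid circle: I = πd⁴/64  ⇒  d = (64I/π)^(1/4) = (64×6.408/π)^(1/4) = 3.38 in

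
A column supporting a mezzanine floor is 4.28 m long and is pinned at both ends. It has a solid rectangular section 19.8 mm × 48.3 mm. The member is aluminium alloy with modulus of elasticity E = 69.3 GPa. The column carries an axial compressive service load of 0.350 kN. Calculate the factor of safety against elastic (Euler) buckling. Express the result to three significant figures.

Buckling occurs about the weak axis: I_min = h·b³/12 with b = 19.8 mm (the shorter side).
I_min = 48.3×19.8³/12 = 3.124×10^4 mm⁴
I = 3.124×10^4 mm⁴ = 3.124×10^-8 m⁴
Effective length L_e = K·L = 1 × 4.28 = 4.280 m
P_cr = π²EI / L_e² = π² × 69.3×10⁹ × 3.124×10^-8 / 4.280² = 1.167×10^3 N
Factor of safety n = P_cr / P = 1.1666 / 0.350 = 3.33

n ≈ 3.33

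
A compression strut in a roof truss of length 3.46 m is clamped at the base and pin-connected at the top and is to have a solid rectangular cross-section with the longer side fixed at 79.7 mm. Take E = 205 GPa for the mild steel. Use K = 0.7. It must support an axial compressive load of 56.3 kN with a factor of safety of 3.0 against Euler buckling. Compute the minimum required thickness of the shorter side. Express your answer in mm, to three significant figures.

Required P_cr = n·P = 3.0 × 56.3 = 168.9 kN
L_e = K·L = 0.7 × 3.46 = 2.422 m
Required I = P_cr·L_e²/(π²E) = 1.689×10^5 × 2.422² / (π² × 2.05×10^11) = 4.897×10^-7 m⁴
I_req = 4.897×10^5 mm⁴
Rectangle, weak axis: I_min = h·b³/12 with h = 79.7 mm fixed  ⇒  b = (12I/h)^(1/3) = 41.9 mm

b ≈ 41.9 mm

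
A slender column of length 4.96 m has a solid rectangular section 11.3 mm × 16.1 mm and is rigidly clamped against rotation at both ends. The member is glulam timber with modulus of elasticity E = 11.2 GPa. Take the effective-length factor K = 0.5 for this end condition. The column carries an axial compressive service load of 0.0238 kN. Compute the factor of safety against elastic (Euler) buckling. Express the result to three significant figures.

Buckling occurs about the weak axis: I_min = h·b³/12 with b = 11.3 mm (the shorter side).
I_min = 16.1×11.3³/12 = 1.936×10^3 mm⁴
I = 1.936×10^3 mm⁴ = 1.936×10^-9 m⁴
Effective length L_e = K·L = 0.5 × 4.96 = 2.480 m
P_cr = π²EI / L_e² = π² × 11.2×10⁹ × 1.936×10^-9 / 2.480² = 34.79 N
Factor of safety n = P_cr / P = 0.034793 / 0.0238 = 1.46

n ≈ 1.46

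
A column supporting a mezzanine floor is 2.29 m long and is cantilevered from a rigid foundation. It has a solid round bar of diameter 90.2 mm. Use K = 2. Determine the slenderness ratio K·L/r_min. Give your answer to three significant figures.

For a solid circle r = d/4 = 90.2/4 = 22.55 mm
L_e = K·L = 2 × 2.29 m = 4.580 m = 4580.0 mm
λ = L_e / r_min = 4580.0 / 22.55 = 203

λ ≈ 203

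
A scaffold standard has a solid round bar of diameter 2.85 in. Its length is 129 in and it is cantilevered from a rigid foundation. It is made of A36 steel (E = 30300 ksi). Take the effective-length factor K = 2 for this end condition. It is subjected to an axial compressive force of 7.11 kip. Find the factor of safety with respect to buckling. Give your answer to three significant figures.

I = πd⁴/64 = π×2.85⁴/64 = 3.239 in⁴
Effective length L_e = K·L = 2 × 129 = 258.0 in
P_cr = π²EI / L_e² = π² × 30300×10³ × 3.239 / 258.0² = 1.455×10^4 lb
Factor of safety n = P_cr / P = 14.550 / 7.11 = 2.05

n ≈ 2.05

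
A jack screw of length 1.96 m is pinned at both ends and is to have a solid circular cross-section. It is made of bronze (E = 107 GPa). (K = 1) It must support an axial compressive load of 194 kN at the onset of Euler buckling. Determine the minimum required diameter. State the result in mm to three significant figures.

d ≈ 61.6 mm

L_e = K·L = 1 × 1.96 = 1.960 m
Required I = P_cr·L_e²/(π²E) = 1.940×10^5 × 1.960² / (π² × 1.07×10^11) = 7.057×10^-7 m⁴
I_req = 7.057×10^5 mm⁴
Solid circle: I = πd⁴/64  ⇒  d = (64I/π)^(1/4) = (64×7.057×10^5/π)^(1/4) = 61.6 mm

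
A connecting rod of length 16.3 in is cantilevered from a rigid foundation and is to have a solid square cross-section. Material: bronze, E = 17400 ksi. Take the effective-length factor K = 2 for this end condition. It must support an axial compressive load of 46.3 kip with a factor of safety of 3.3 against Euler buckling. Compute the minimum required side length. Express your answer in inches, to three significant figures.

Required P_cr = n·P = 3.3 × 46.3 = 152.8 kip
L_e = K·L = 2 × 16.3 = 32.60 in
Required I = P_cr·L_e²/(π²E) = 1.528×10^5 × 32.60² / (π² × 1.74×10^7) = 0.9455 in⁴
Solid square: I = a⁴/12  ⇒  a = (12I)^(1/4) = (12×0.9455)^(1/4) = 1.84 in

a ≈ 1.84 in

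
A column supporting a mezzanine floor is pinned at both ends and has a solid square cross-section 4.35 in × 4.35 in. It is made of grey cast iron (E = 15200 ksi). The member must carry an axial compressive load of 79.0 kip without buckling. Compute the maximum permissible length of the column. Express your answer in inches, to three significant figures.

L_max ≈ 238 in

I = a⁴/12 = 4.35⁴/12 = 29.84 in⁴
At the buckling limit P_cr = P = 7.900×10^4 lb
From P_cr = π²EI/(K·L)²:  L = (1/K)·√(π²EI/P_cr) = (1/1)·√(π²×1.52×10^7×29.84/7.900×10^4)
L = 238 in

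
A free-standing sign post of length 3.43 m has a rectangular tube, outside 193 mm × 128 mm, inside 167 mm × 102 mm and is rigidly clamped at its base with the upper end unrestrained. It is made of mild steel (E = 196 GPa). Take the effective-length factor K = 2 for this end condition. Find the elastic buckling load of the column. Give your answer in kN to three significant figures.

P_cr ≈ 779 kN

Weak-axis I_min = (h_o·b_o³ − h_i·b_i³)/12 with b_o = 128, b_i = 102.0 mm (shorter outer/inner sides).
I_min = (193×128³ − 167.0×102.0³)/12 = 1.896×10^7 mm⁴
I = 1.896×10^7 mm⁴ = 1.896×10^-5 m⁴
Effective length L_e = K·L = 2 × 3.43 = 6.860 m
P_cr = π²EI / L_e² = π² × 196×10⁹ × 1.896×10^-5 / 6.860² = 7.794×10^5 N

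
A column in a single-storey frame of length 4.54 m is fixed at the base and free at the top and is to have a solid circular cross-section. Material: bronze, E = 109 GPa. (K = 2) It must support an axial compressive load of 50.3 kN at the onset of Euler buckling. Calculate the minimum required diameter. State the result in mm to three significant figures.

d ≈ 94.1 mm

L_e = K·L = 2 × 4.54 = 9.080 m
Required I = P_cr·L_e²/(π²E) = 5.030×10^4 × 9.080² / (π² × 1.09×10^11) = 3.855×10^-6 m⁴
I_req = 3.855×10^6 mm⁴
Solid circle: I = πd⁴/64  ⇒  d = (64I/π)^(1/4) = (64×3.855×10^6/π)^(1/4) = 94.1 mm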